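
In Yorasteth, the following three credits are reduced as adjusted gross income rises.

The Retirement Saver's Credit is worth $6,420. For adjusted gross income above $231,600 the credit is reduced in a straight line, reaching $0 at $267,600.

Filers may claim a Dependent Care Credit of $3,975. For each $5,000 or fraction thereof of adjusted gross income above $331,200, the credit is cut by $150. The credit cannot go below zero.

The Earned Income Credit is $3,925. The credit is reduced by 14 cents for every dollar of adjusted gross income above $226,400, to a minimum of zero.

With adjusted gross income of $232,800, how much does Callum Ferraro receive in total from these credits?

$13,210

Retirement Saver's Credit: $232,800 is $1,200 into a $36,000 phase-out range, leaving 34,800/36,000 of the credit: $6,420 × 34,800/36,000 = $6,206.
Dependent Care Credit: $232,800 is at or below the $331,200 threshold, so the full $3,975 applies.
Earned Income Credit: 14% of the $6,400 excess over $226,400 is $896; credit = $3,925 − $896 = $3,029.
Total: $6,206 + $3,975 + $3,029 = $13,210.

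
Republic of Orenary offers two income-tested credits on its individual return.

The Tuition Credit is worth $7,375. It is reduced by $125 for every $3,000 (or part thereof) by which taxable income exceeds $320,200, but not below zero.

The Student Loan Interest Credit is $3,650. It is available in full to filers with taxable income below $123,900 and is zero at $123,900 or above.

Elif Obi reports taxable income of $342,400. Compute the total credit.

$6,375

Tuition Credit: income exceeds $320,200 by $22,200, which is 8 full-or-partial $3,000 increments; reduction = 8 × $125 = $1,000, leaving $6,375.
Student Loan Interest Credit: $342,400 meets or exceeds the $123,900 cutoff, so the credit is $0.
Total: $6,375 + $0 = $6,375.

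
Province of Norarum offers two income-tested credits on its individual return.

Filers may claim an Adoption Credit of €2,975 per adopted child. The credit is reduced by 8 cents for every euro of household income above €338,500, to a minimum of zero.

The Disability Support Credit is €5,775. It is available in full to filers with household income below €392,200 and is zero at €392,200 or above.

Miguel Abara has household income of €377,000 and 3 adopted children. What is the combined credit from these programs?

Adoption Credit: base = 3 × €2,975 = €8,925. 8% of the €38,500 excess over €338,500 is €3,080; credit = €8,925 − €3,080 = €5,845.
Disability Support Credit: €377,000 is below the €392,200 cutoff, so the full €5,775 applies.
Total: €5,845 + €5,775 = €11,620.

€11,620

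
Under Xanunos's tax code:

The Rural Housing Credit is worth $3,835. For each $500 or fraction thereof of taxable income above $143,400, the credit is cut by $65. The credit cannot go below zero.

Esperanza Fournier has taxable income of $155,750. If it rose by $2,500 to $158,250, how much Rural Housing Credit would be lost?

$325

At $155,750 — income exceeds $143,400 by $12,350, which is 25 full-or-partial $500 increments; reduction = 25 × $65 = $1,625, leaving $2,210.
At $158,250 — income exceeds $143,400 by $14,850, which is 30 full-or-partial $500 increments; reduction = 30 × $65 = $1,950, leaving $1,885.
Lost: $2,210 − $1,885 = $325.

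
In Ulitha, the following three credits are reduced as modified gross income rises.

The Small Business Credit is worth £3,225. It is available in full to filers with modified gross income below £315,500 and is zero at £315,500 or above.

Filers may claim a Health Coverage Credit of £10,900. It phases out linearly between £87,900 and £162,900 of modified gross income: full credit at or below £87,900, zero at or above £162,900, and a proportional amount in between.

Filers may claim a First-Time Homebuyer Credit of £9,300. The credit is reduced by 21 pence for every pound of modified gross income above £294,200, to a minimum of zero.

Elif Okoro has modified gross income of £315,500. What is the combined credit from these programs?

Small Business Credit: £315,500 meets or exceeds the £315,500 cutoff, so the credit is £0.
Health Coverage Credit: £315,500 is at or above £162,900, so the credit is £0.
First-Time Homebuyer Credit: 21% of the £21,300 excess over £294,200 is £4,473; credit = £9,300 − £4,473 = £4,827.
Total: £0 + £0 + £4,827 = £4,827.

£4,827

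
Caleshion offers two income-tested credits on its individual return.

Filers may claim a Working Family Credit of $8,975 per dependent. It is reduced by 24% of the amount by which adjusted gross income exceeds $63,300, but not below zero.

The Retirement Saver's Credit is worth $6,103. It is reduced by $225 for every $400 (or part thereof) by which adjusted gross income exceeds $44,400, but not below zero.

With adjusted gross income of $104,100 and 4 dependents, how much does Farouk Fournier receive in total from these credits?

$26,108

Working Family Credit: base = 4 × $8,975 = $35,900. 24% of the $40,800 excess over $63,300 is $9,792; credit = $35,900 − $9,792 = $26,108.
Retirement Saver's Credit: income exceeds $44,400 by $59,700 → 150 increments × $225 = $33,750 ≥ base, so the credit is $0.
Total: $26,108 + $0 = $26,108.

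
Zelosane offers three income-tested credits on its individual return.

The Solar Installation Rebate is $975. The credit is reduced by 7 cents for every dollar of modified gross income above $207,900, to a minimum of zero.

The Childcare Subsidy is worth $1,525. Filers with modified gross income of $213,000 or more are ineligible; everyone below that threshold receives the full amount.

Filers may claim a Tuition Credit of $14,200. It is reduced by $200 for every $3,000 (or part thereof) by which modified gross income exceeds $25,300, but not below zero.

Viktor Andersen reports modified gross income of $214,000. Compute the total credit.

$2,148

Solar Installation Rebate: 7% of the $6,100 excess over $207,900 is $427; credit = $975 − $427 = $548.
Childcare Subsidy: $214,000 meets or exceeds the $213,000 cutoff, so the credit is $0.
Tuition Credit: income exceeds $25,300 by $188,700, which is 63 full-or-partial $3,000 increments; reduction = 63 × $200 = $12,600, leaving $1,600.
Total: $548 + $0 + $1,600 = $2,148.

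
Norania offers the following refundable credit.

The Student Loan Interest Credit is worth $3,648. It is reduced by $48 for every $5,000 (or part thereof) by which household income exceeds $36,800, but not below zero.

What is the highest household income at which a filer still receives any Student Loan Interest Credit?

$411,800

After 75 increments the reduction is 75 × $48 = $3,600, leaving $48; one more increment wipes it out. Increment 75 ends at excess 75 × $5,000 = $375,000, so the highest qualifying income is $36,800 + $375,000 = $411,800.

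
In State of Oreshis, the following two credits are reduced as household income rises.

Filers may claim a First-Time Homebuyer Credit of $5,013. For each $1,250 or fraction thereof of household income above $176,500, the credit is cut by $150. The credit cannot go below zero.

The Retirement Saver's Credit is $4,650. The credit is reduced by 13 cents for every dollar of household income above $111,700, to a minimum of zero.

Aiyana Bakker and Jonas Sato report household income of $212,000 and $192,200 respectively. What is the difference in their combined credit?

$2,400

Aiyana ($212,000): First-Time Homebuyer Credit: income exceeds $176,500 by $35,500, which is 29 full-or-partial $1,250 increments; reduction = 29 × $150 = $4,350, leaving $663. Retirement Saver's Credit: 13% of the $100,300 excess over $111,700 is $13,039 ≥ base, so the credit is $0. total $663 + $0 = $663
Jonas ($192,200): First-Time Homebuyer Credit: income exceeds $176,500 by $15,700, which is 13 full-or-partial $1,250 increments; reduction = 13 × $150 = $1,950, leaving $3,063. Retirement Saver's Credit: 13% of the $80,500 excess over $111,700 is $10,465 ≥ base, so the credit is $0. total $3,063 + $0 = $3,063
Difference: |$663 − $3,063| = $2,400.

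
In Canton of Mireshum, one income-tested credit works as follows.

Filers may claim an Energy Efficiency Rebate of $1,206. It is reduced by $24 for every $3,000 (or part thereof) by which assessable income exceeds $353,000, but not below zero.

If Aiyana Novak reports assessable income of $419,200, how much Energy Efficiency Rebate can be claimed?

$654

Energy Efficiency Rebate: income exceeds $353,000 by $66,200, which is 23 full-or-partial $3,000 increments; reduction = 23 × $24 = $552, leaving $654.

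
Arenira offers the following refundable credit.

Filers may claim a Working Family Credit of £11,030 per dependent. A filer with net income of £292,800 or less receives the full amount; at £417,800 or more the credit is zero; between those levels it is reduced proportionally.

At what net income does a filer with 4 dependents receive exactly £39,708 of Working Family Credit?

£305,300

Full credit = 4 × £11,030 = £44,120.
£39,708 is 39,708/44,120 of the full £44,120, so 4,412/44,120 of the £125,000 range has been used: income = £292,800 + £125,000 × 4,412/44,120 = £305,300.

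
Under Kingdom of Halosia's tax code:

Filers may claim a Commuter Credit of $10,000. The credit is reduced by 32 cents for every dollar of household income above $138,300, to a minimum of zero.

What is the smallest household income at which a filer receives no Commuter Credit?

$169,550

The credit falls by 32% of each dollar above $138,300, so it reaches zero when the excess is $10,000 / 32% = $31,250: income = $138,300 + $31,250 = $169,550.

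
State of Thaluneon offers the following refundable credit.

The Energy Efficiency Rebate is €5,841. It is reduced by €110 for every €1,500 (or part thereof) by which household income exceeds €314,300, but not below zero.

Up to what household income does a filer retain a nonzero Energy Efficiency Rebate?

€393,800

After 53 increments the reduction is 53 × €110 = €5,830, leaving €11; one more increment wipes it out. Increment 53 ends at excess 53 × €1,500 = €79,500, so the highest qualifying income is €314,300 + €79,500 = €393,800.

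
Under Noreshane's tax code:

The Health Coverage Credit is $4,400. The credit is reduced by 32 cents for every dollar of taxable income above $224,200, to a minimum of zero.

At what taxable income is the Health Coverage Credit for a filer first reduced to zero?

The credit falls by 32% of each dollar above $224,200, so it reaches zero when the excess is $4,400 / 32% = $13,750: income = $224,200 + $13,750 = $237,950.

$237,950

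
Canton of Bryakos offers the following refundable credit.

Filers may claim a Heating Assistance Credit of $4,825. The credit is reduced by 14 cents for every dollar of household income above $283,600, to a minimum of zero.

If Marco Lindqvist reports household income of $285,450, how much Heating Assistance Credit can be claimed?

Heating Assistance Credit: 14% of the $1,850 excess over $283,600 is $259; credit = $4,825 − $259 = $4,566.

$4,566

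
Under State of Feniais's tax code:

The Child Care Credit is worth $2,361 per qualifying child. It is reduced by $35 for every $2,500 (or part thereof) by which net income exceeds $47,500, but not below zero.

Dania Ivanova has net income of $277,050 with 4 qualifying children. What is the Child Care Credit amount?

Child Care Credit: base = 4 × $2,361 = $9,444. income exceeds $47,500 by $229,550, which is 92 full-or-partial $2,500 increments; reduction = 92 × $35 = $3,220, leaving $6,224.

$6,224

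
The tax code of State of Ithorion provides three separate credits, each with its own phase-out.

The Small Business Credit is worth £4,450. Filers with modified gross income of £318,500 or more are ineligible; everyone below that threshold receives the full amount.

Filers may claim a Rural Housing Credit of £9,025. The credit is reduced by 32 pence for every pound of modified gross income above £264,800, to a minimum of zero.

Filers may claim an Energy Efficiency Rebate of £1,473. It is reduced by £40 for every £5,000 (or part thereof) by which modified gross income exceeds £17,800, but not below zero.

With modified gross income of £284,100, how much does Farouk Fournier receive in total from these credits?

Small Business Credit: £284,100 is below the £318,500 cutoff, so the full £4,450 applies.
Rural Housing Credit: 32% of the £19,300 excess over £264,800 is £6,176; credit = £9,025 − £6,176 = £2,849.
Energy Efficiency Rebate: income exceeds £17,800 by £266,300 → 54 increments × £40 = £2,160 ≥ base, so the credit is £0.
Total: £4,450 + £2,849 + £0 = £7,299.

£7,299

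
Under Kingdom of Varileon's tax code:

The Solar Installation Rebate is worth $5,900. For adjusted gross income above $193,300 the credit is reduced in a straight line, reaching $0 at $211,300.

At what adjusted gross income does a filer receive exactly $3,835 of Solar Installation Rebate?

$3,835 is 3,835/5,900 of the full $5,900, so 2,065/5,900 of the $18,000 range has been used: income = $193,300 + $18,000 × 2,065/5,900 = $199,600.

$199,600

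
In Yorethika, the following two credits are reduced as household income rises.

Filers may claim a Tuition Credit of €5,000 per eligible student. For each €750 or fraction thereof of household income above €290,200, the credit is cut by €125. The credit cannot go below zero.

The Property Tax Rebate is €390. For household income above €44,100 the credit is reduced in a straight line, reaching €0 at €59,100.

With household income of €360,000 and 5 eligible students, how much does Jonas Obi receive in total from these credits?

€13,250

Tuition Credit: base = 5 × €5,000 = €25,000. income exceeds €290,200 by €69,800, which is 94 full-or-partial €750 increments; reduction = 94 × €125 = €11,750, leaving €13,250.
Property Tax Rebate: €360,000 is at or above €59,100, so the credit is €0.
Total: €13,250 + €0 = €13,250.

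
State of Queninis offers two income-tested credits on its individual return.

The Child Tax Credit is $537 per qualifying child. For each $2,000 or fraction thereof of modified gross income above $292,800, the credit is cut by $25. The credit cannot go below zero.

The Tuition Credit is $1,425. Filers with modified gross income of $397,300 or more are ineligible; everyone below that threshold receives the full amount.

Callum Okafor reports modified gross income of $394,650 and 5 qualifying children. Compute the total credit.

Child Tax Credit: base = 5 × $537 = $2,685. income exceeds $292,800 by $101,850, which is 51 full-or-partial $2,000 increments; reduction = 51 × $25 = $1,275, leaving $1,410.
Tuition Credit: $394,650 is below the $397,300 cutoff, so the full $1,425 applies.
Total: $1,410 + $1,425 = $2,835.

$2,835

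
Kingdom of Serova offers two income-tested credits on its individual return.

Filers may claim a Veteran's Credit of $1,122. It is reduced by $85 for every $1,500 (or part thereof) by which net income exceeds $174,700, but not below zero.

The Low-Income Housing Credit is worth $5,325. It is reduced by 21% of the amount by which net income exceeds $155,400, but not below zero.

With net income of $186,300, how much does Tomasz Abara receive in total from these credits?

$442

Veteran's Credit: income exceeds $174,700 by $11,600, which is 8 full-or-partial $1,500 increments; reduction = 8 × $85 = $680, leaving $442.
Low-Income Housing Credit: 21% of the $30,900 excess over $155,400 is $6,489 ≥ base, so the credit is $0.
Total: $442 + $0 = $442.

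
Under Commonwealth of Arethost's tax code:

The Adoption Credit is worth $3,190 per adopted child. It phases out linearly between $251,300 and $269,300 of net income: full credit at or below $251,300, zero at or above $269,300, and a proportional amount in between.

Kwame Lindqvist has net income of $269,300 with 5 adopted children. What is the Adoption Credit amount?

$0

Adoption Credit: base = 5 × $3,190 = $15,950. $269,300 is at or above $269,300, so the credit is $0.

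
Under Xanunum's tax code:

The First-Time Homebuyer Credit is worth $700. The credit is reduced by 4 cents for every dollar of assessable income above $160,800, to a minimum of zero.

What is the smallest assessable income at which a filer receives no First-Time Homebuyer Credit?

The credit falls by 4% of each dollar above $160,800, so it reaches zero when the excess is $700 / 4% = $17,500: income = $160,800 + $17,500 = $178,300.

$178,300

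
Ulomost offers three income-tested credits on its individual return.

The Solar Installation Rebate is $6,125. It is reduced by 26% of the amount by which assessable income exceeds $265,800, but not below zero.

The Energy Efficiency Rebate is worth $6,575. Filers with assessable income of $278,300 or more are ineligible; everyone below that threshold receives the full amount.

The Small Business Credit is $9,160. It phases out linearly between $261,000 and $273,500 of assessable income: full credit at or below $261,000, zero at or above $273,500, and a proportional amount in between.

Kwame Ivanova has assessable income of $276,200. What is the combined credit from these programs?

$9,996

Solar Installation Rebate: 26% of the $10,400 excess over $265,800 is $2,704; credit = $6,125 − $2,704 = $3,421.
Energy Efficiency Rebate: $276,200 is below the $278,300 cutoff, so the full $6,575 applies.
Small Business Credit: $276,200 is at or above $273,500, so the credit is $0.
Total: $3,421 + $6,575 + $0 = $9,996.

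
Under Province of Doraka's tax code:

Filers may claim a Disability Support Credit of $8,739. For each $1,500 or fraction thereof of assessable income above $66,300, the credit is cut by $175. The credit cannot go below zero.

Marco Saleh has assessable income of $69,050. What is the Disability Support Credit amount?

$8,389

Disability Support Credit: income exceeds $66,300 by $2,750, which is 2 full-or-partial $1,500 increments; reduction = 2 × $175 = $350, leaving $8,389.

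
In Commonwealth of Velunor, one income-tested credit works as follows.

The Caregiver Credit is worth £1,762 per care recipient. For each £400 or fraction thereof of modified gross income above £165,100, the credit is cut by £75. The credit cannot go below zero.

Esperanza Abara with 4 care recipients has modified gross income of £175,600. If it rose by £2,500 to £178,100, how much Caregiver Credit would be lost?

At £175,600 — base = 4 × £1,762 = £7,048. income exceeds £165,100 by £10,500, which is 27 full-or-partial £400 increments; reduction = 27 × £75 = £2,025, leaving £5,023.
At £178,100 — base = 4 × £1,762 = £7,048. income exceeds £165,100 by £13,000, which is 33 full-or-partial £400 increments; reduction = 33 × £75 = £2,475, leaving £4,573.
Lost: £5,023 − £4,573 = £450.

£450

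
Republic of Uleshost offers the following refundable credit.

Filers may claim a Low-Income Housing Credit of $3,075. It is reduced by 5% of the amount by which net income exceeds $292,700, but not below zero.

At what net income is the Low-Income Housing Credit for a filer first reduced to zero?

$354,200

The credit falls by 5% of each dollar above $292,700, so it reaches zero when the excess is $3,075 / 5% = $61,500: income = $292,700 + $61,500 = $354,200.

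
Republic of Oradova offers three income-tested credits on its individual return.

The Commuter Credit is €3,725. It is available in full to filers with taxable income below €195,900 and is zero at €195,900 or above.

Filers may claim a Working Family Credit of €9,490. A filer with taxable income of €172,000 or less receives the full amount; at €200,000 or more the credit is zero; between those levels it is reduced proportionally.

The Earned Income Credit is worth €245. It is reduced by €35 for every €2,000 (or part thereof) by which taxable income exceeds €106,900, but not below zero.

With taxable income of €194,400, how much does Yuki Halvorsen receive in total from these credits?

€5,623

Commuter Credit: €194,400 is below the €195,900 cutoff, so the full €3,725 applies.
Working Family Credit: €194,400 is €22,400 into a €28,000 phase-out range, leaving 5,600/28,000 of the credit: €9,490 × 5,600/28,000 = €1,898.
Earned Income Credit: income exceeds €106,900 by €87,500 → 44 increments × €35 = €1,540 ≥ base, so the credit is €0.
Total: €3,725 + €1,898 + €0 = €5,623.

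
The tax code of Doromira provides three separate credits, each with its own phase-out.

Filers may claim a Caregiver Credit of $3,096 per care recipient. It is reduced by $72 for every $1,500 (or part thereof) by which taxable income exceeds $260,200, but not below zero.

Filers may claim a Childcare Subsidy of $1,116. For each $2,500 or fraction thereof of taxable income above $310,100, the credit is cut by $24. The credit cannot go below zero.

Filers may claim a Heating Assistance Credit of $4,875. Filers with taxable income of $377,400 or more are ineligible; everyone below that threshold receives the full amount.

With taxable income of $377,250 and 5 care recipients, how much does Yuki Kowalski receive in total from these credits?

Caregiver Credit: base = 5 × $3,096 = $15,480. income exceeds $260,200 by $117,050, which is 79 full-or-partial $1,500 increments; reduction = 79 × $72 = $5,688, leaving $9,792.
Childcare Subsidy: income exceeds $310,100 by $67,150, which is 27 full-or-partial $2,500 increments; reduction = 27 × $24 = $648, leaving $468.
Heating Assistance Credit: $377,250 is below the $377,400 cutoff, so the full $4,875 applies.
Total: $9,792 + $468 + $4,875 = $15,135.

$15,135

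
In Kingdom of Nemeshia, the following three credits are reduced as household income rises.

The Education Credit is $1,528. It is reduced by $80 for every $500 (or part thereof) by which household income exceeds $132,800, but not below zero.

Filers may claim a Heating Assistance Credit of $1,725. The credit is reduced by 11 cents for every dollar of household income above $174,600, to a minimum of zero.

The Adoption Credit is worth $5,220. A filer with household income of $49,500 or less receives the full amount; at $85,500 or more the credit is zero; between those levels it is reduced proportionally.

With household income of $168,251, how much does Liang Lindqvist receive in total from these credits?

Education Credit: income exceeds $132,800 by $35,451 → 71 increments × $80 = $5,680 ≥ base, so the credit is $0.
Heating Assistance Credit: $168,251 is at or below the $174,600 threshold, so the full $1,725 applies.
Adoption Credit: $168,251 is at or above $85,500, so the credit is $0.
Total: $0 + $1,725 + $0 = $1,725.

$1,725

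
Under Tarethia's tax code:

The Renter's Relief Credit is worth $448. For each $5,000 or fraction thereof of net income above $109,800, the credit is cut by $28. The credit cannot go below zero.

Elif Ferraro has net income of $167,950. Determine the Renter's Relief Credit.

Renter's Relief Credit: income exceeds $109,800 by $58,150, which is 12 full-or-partial $5,000 increments; reduction = 12 × $28 = $336, leaving $112.

$112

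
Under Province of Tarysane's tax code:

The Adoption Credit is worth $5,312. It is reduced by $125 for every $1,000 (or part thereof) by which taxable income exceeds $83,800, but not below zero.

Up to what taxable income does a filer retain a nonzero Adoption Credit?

$125,800

After 42 increments the reduction is 42 × $125 = $5,250, leaving $62; one more increment wipes it out. Increment 42 ends at excess 42 × $1,000 = $42,000, so the highest qualifying income is $83,800 + $42,000 = $125,800.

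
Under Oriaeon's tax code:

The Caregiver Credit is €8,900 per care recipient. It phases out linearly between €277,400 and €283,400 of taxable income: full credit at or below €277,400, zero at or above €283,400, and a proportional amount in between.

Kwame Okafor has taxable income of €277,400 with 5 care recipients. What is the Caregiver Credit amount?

Caregiver Credit: base = 5 × €8,900 = €44,500. €277,400 is at or below the €277,400 threshold, so the full €44,500 applies.

€44,500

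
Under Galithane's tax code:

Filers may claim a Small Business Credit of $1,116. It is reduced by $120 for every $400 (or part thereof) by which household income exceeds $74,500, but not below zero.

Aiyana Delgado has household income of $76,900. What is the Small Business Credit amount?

$396

Small Business Credit: income exceeds $74,500 by $2,400, which is 6 full-or-partial $400 increments; reduction = 6 × $120 = $720, leaving $396.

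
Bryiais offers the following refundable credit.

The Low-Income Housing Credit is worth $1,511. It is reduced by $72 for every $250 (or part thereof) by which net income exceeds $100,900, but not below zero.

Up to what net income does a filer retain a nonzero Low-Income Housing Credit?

After 20 increments the reduction is 20 × $72 = $1,440, leaving $71; one more increment wipes it out. Increment 20 ends at excess 20 × $250 = $5,000, so the highest qualifying income is $100,900 + $5,000 = $105,900.

$105,900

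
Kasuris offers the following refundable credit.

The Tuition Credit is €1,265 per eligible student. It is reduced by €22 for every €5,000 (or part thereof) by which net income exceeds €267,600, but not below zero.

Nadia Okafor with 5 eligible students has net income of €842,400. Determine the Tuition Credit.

Tuition Credit: base = 5 × €1,265 = €6,325. income exceeds €267,600 by €574,800, which is 115 full-or-partial €5,000 increments; reduction = 115 × €22 = €2,530, leaving €3,795.

€3,795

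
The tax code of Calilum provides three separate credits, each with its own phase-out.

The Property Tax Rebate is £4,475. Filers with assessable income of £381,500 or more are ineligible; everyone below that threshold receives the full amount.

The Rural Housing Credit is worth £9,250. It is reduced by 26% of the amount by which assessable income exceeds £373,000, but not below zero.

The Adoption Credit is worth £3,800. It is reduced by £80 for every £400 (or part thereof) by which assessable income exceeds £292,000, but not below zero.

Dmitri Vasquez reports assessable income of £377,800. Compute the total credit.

£12,477

Property Tax Rebate: £377,800 is below the £381,500 cutoff, so the full £4,475 applies.
Rural Housing Credit: 26% of the £4,800 excess over £373,000 is £1,248; credit = £9,250 − £1,248 = £8,002.
Adoption Credit: income exceeds £292,000 by £85,800 → 215 increments × £80 = £17,200 ≥ base, so the credit is £0.
Total: £4,475 + £8,002 + £0 = £12,477.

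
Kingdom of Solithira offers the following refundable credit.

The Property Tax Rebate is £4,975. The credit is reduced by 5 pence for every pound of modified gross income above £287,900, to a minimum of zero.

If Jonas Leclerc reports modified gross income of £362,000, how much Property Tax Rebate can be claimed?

Property Tax Rebate: 5% of the £74,100 excess over £287,900 is £3,705; credit = £4,975 − £3,705 = £1,270.

£1,270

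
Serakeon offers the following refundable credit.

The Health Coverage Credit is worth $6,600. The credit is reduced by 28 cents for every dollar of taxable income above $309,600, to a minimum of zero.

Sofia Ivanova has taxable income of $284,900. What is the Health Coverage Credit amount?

Health Coverage Credit: $284,900 is at or below the $309,600 threshold, so the full $6,600 applies.

$6,600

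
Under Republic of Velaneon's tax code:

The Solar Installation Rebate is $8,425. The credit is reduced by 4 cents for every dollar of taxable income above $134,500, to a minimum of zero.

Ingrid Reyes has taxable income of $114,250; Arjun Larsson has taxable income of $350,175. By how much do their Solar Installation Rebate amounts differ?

$8,425

Ingrid ($114,250): Solar Installation Rebate: $114,250 is at or below the $134,500 threshold, so the full $8,425 applies.
Arjun ($350,175): Solar Installation Rebate: 4% of the $215,675 excess over $134,500 is $8,627 ≥ base, so the credit is $0.
Difference: |$8,425 − $0| = $8,425.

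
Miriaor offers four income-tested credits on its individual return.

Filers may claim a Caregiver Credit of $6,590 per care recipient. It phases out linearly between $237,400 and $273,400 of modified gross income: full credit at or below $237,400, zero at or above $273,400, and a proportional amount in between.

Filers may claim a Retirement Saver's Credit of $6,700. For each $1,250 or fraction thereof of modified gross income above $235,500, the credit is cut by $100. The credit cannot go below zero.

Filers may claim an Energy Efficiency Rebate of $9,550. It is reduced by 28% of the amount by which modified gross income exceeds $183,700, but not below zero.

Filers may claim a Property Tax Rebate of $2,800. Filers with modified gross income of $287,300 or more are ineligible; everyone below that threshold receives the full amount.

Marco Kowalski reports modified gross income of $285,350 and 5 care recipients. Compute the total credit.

Caregiver Credit: base = 5 × $6,590 = $32,950. $285,350 is at or above $273,400, so the credit is $0.
Retirement Saver's Credit: income exceeds $235,500 by $49,850, which is 40 full-or-partial $1,250 increments; reduction = 40 × $100 = $4,000, leaving $2,700.
Energy Efficiency Rebate: 28% of the $101,650 excess over $183,700 is $28,462 ≥ base, so the credit is $0.
Property Tax Rebate: $285,350 is below the $287,300 cutoff, so the full $2,800 applies.
Total: $0 + $2,700 + $0 + $2,800 = $5,500.

$5,500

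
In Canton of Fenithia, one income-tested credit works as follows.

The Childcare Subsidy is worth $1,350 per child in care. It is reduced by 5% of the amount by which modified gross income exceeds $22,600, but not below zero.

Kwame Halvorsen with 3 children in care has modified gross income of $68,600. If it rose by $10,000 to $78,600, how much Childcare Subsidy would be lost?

$500

At $68,600 — base = 3 × $1,350 = $4,050. 5% of the $46,000 excess over $22,600 is $2,300; credit = $4,050 − $2,300 = $1,750.
At $78,600 — base = 3 × $1,350 = $4,050. 5% of the $56,000 excess over $22,600 is $2,800; credit = $4,050 − $2,800 = $1,250.
Lost: $1,750 − $1,250 = $500.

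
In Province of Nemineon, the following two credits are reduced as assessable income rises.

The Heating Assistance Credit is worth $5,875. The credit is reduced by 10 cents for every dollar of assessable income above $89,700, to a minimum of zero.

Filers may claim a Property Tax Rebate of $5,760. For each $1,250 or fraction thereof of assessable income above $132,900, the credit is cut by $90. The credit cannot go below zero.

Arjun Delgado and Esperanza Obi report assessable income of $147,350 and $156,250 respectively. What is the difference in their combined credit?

Arjun ($147,350): Heating Assistance Credit: 10% of the $57,650 excess over $89,700 is $5,765; credit = $5,875 − $5,765 = $110. Property Tax Rebate: income exceeds $132,900 by $14,450, which is 12 full-or-partial $1,250 increments; reduction = 12 × $90 = $1,080, leaving $4,680. total $110 + $4,680 = $4,790
Esperanza ($156,250): Heating Assistance Credit: 10% of the $66,550 excess over $89,700 is $6,655 ≥ base, so the credit is $0. Property Tax Rebate: income exceeds $132,900 by $23,350, which is 19 full-or-partial $1,250 increments; reduction = 19 × $90 = $1,710, leaving $4,050. total $0 + $4,050 = $4,050
Difference: |$4,790 − $4,050| = $740.

$740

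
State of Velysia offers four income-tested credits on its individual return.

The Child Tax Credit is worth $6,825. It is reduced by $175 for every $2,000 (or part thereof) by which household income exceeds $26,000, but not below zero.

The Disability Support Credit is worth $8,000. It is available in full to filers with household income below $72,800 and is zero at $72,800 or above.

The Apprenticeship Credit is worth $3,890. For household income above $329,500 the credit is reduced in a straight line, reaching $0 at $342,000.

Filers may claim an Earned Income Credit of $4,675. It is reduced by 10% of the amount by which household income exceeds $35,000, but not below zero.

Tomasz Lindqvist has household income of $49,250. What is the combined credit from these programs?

$19,865

Child Tax Credit: income exceeds $26,000 by $23,250, which is 12 full-or-partial $2,000 increments; reduction = 12 × $175 = $2,100, leaving $4,725.
Disability Support Credit: $49,250 is below the $72,800 cutoff, so the full $8,000 applies.
Apprenticeship Credit: $49,250 is at or below the $329,500 threshold, so the full $3,890 applies.
Earned Income Credit: 10% of the $14,250 excess over $35,000 is $1,425; credit = $4,675 − $1,425 = $3,250.
Total: $4,725 + $8,000 + $3,890 + $3,250 = $19,865.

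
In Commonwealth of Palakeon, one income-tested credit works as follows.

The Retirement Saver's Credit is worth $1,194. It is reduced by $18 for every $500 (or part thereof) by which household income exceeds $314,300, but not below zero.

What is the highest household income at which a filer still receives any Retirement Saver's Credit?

After 66 increments the reduction is 66 × $18 = $1,188, leaving $6; one more increment wipes it out. Increment 66 ends at excess 66 × $500 = $33,000, so the highest qualifying income is $314,300 + $33,000 = $347,300.

$347,300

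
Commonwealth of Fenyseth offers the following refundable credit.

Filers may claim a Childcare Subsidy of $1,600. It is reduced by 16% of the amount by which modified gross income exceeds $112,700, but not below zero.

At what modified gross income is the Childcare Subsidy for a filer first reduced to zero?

$122,700

The credit falls by 16% of each dollar above $112,700, so it reaches zero when the excess is $1,600 / 16% = $10,000: income = $112,700 + $10,000 = $122,700.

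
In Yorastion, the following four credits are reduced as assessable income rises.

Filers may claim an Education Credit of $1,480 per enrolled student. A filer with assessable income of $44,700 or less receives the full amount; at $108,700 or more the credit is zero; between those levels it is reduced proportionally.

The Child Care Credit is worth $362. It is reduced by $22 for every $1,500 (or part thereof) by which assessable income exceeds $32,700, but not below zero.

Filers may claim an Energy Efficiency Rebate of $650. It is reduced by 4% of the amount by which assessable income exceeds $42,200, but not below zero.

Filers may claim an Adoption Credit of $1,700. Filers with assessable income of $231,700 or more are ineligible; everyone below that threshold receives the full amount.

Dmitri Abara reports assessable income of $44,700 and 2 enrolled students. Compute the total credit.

Education Credit: base = 2 × $1,480 = $2,960. $44,700 is at or below the $44,700 threshold, so the full $2,960 applies.
Child Care Credit: income exceeds $32,700 by $12,000, which is 8 full-or-partial $1,500 increments; reduction = 8 × $22 = $176, leaving $186.
Energy Efficiency Rebate: 4% of the $2,500 excess over $42,200 is $100; credit = $650 − $100 = $550.
Adoption Credit: $44,700 is below the $231,700 cutoff, so the full $1,700 applies.
Total: $2,960 + $186 + $550 + $1,700 = $5,396.

$5,396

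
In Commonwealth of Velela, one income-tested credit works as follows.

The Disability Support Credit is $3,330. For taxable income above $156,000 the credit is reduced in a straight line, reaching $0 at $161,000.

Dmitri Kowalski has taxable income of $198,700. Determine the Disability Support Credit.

Disability Support Credit: $198,700 is at or above $161,000, so the credit is $0.

$0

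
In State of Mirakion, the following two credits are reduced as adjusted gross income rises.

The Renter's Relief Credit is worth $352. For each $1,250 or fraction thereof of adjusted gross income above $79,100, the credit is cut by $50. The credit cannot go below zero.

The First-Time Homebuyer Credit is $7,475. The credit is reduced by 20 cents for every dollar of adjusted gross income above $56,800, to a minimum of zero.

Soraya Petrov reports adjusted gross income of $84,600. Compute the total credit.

$2,017

Renter's Relief Credit: income exceeds $79,100 by $5,500, which is 5 full-or-partial $1,250 increments; reduction = 5 × $50 = $250, leaving $102.
First-Time Homebuyer Credit: 20% of the $27,800 excess over $56,800 is $5,560; credit = $7,475 − $5,560 = $1,915.
Total: $102 + $1,915 = $2,017.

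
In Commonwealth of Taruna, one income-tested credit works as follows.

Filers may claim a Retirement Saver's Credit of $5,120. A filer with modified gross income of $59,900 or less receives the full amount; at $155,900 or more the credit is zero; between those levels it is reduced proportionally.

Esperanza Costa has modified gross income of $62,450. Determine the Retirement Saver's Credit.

Retirement Saver's Credit: $62,450 is $2,550 into a $96,000 phase-out range, leaving 93,450/96,000 of the credit: $5,120 × 93,450/96,000 = $4,984.

$4,984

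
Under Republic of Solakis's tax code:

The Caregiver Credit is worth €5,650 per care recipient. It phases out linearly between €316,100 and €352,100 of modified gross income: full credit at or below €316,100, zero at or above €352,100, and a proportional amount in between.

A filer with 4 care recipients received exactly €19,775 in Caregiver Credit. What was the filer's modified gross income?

Full credit = 4 × €5,650 = €22,600.
€19,775 is 19,775/22,600 of the full €22,600, so 2,825/22,600 of the €36,000 range has been used: income = €316,100 + €36,000 × 2,825/22,600 = €320,600.

€320,600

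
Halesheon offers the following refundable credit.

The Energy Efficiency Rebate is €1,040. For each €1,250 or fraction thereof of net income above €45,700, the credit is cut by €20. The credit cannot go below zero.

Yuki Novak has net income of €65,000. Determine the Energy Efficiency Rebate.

Energy Efficiency Rebate: income exceeds €45,700 by €19,300, which is 16 full-or-partial €1,250 increments; reduction = 16 × €20 = €320, leaving €720.

€720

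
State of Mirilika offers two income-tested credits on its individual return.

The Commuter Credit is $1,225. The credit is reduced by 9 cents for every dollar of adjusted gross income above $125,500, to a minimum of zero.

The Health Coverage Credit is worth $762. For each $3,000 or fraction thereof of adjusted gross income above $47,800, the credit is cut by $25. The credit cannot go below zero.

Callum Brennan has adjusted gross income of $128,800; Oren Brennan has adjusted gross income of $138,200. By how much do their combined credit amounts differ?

$933

Callum ($128,800): Commuter Credit: 9% of the $3,300 excess over $125,500 is $297; credit = $1,225 − $297 = $928. Health Coverage Credit: income exceeds $47,800 by $81,000, which is 27 full-or-partial $3,000 increments; reduction = 27 × $25 = $675, leaving $87. total $928 + $87 = $1,015
Oren ($138,200): Commuter Credit: 9% of the $12,700 excess over $125,500 is $1,143; credit = $1,225 − $1,143 = $82. Health Coverage Credit: income exceeds $47,800 by $90,400 → 31 increments × $25 = $775 ≥ base, so the credit is $0. total $82 + $0 = $82
Difference: |$1,015 − $82| = $933.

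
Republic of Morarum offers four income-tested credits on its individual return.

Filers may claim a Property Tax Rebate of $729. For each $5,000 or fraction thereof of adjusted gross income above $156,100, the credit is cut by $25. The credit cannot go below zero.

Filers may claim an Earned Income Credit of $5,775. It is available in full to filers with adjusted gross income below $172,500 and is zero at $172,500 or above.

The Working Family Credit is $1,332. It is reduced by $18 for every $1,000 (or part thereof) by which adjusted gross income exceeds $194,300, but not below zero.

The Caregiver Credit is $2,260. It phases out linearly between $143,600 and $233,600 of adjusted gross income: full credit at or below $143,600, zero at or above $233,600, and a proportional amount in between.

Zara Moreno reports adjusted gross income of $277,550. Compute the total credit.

Property Tax Rebate: income exceeds $156,100 by $121,450, which is 25 full-or-partial $5,000 increments; reduction = 25 × $25 = $625, leaving $104.
Earned Income Credit: $277,550 meets or exceeds the $172,500 cutoff, so the credit is $0.
Working Family Credit: income exceeds $194,300 by $83,250 → 84 increments × $18 = $1,512 ≥ base, so the credit is $0.
Caregiver Credit: $277,550 is at or above $233,600, so the credit is $0.
Total: $104 + $0 + $0 + $0 = $104.

$104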